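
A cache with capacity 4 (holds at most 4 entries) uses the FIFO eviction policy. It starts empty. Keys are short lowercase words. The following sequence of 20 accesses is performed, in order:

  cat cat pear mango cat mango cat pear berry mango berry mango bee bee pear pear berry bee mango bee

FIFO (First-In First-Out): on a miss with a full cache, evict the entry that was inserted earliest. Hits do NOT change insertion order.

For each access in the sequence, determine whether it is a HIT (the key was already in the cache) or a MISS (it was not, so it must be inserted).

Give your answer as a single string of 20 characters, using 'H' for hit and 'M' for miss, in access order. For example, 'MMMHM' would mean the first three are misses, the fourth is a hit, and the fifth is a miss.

FIFO simulation (capacity=4):
  1. access cat: MISS. Cache (old->new): [cat]
  2. access cat: HIT. Cache (old->new): [cat]
  3. access pear: MISS. Cache (old->new): [cat pear]
  4. access mango: MISS. Cache (old->new): [cat pear mango]
  5. access cat: HIT. Cache (old->new): [cat pear mango]
  6. access mango: HIT. Cache (old->new): [cat pear mango]
  7. access cat: HIT. Cache (old->new): [cat pear mango]
  8. access pear: HIT. Cache (old->new): [cat pear mango]
  9. access berry: MISS. Cache (old->new): [cat pear mango berry]
  10. access mango: HIT. Cache (old->new): [cat pear mango berry]
  11. access berry: HIT. Cache (old->new): [cat pear mango berry]
  12. access mango: HIT. Cache (old->new): [cat pear mango berry]
  13. access bee: MISS, evict cat. Cache (old->new): [pear mango berry bee]
  14. access bee: HIT. Cache (old->new): [pear mango berry bee]
  15. access pear: HIT. Cache (old->new): [pear mango berry bee]
  16. access pear: HIT. Cache (old->new): [pear mango berry bee]
  17. access berry: HIT. Cache (old->new): [pear mango berry bee]
  18. access bee: HIT. Cache (old->new): [pear mango berry bee]
  19. access mango: HIT. Cache (old->new): [pear mango berry bee]
  20. access bee: HIT. Cache (old->new): [pear mango berry bee]
Total: 15 hits, 5 misses, 1 evictions

Answer: MHMMHHHHMHHHMHHHHHHH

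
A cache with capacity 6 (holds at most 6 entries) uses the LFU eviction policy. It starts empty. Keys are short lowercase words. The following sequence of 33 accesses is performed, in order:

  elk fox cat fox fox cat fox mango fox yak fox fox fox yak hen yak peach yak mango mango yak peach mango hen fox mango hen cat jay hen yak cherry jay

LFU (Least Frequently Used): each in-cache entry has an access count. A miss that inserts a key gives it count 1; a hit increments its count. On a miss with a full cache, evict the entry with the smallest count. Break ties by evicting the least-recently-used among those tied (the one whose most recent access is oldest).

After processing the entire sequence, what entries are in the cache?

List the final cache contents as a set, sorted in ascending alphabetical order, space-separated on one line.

LFU simulation (capacity=6):
  1. access elk: MISS. Cache: [elk(c=1)]
  2. access fox: MISS. Cache: [elk(c=1) fox(c=1)]
  3. access cat: MISS. Cache: [elk(c=1) fox(c=1) cat(c=1)]
  4. access fox: HIT, count now 2. Cache: [elk(c=1) cat(c=1) fox(c=2)]
  5. access fox: HIT, count now 3. Cache: [elk(c=1) cat(c=1) fox(c=3)]
  6. access cat: HIT, count now 2. Cache: [elk(c=1) cat(c=2) fox(c=3)]
  7. access fox: HIT, count now 4. Cache: [elk(c=1) cat(c=2) fox(c=4)]
  8. access mango: MISS. Cache: [elk(c=1) mango(c=1) cat(c=2) fox(c=4)]
  9. access fox: HIT, count now 5. Cache: [elk(c=1) mango(c=1) cat(c=2) fox(c=5)]
  10. access yak: MISS. Cache: [elk(c=1) mango(c=1) yak(c=1) cat(c=2) fox(c=5)]
  11. access fox: HIT, count now 6. Cache: [elk(c=1) mango(c=1) yak(c=1) cat(c=2) fox(c=6)]
  12. access fox: HIT, count now 7. Cache: [elk(c=1) mango(c=1) yak(c=1) cat(c=2) fox(c=7)]
  13. access fox: HIT, count now 8. Cache: [elk(c=1) mango(c=1) yak(c=1) cat(c=2) fox(c=8)]
  14. access yak: HIT, count now 2. Cache: [elk(c=1) mango(c=1) cat(c=2) yak(c=2) fox(c=8)]
  15. access hen: MISS. Cache: [elk(c=1) mango(c=1) hen(c=1) cat(c=2) yak(c=2) fox(c=8)]
  16. access yak: HIT, count now 3. Cache: [elk(c=1) mango(c=1) hen(c=1) cat(c=2) yak(c=3) fox(c=8)]
  17. access peach: MISS, evict elk(c=1). Cache: [mango(c=1) hen(c=1) peach(c=1) cat(c=2) yak(c=3) fox(c=8)]
  18. access yak: HIT, count now 4. Cache: [mango(c=1) hen(c=1) peach(c=1) cat(c=2) yak(c=4) fox(c=8)]
  19. access mango: HIT, count now 2. Cache: [hen(c=1) peach(c=1) cat(c=2) mango(c=2) yak(c=4) fox(c=8)]
  20. access mango: HIT, count now 3. Cache: [hen(c=1) peach(c=1) cat(c=2) mango(c=3) yak(c=4) fox(c=8)]
  21. access yak: HIT, count now 5. Cache: [hen(c=1) peach(c=1) cat(c=2) mango(c=3) yak(c=5) fox(c=8)]
  22. access peach: HIT, count now 2. Cache: [hen(c=1) cat(c=2) peach(c=2) mango(c=3) yak(c=5) fox(c=8)]
  23. access mango: HIT, count now 4. Cache: [hen(c=1) cat(c=2) peach(c=2) mango(c=4) yak(c=5) fox(c=8)]
  24. access hen: HIT, count now 2. Cache: [cat(c=2) peach(c=2) hen(c=2) mango(c=4) yak(c=5) fox(c=8)]
  25. access fox: HIT, count now 9. Cache: [cat(c=2) peach(c=2) hen(c=2) mango(c=4) yak(c=5) fox(c=9)]
  26. access mango: HIT, count now 5. Cache: [cat(c=2) peach(c=2) hen(c=2) yak(c=5) mango(c=5) fox(c=9)]
  27. access hen: HIT, count now 3. Cache: [cat(c=2) peach(c=2) hen(c=3) yak(c=5) mango(c=5) fox(c=9)]
  28. access cat: HIT, count now 3. Cache: [peach(c=2) hen(c=3) cat(c=3) yak(c=5) mango(c=5) fox(c=9)]
  29. access jay: MISS, evict peach(c=2). Cache: [jay(c=1) hen(c=3) cat(c=3) yak(c=5) mango(c=5) fox(c=9)]
  30. access hen: HIT, count now 4. Cache: [jay(c=1) cat(c=3) hen(c=4) yak(c=5) mango(c=5) fox(c=9)]
  31. access yak: HIT, count now 6. Cache: [jay(c=1) cat(c=3) hen(c=4) mango(c=5) yak(c=6) fox(c=9)]
  32. access cherry: MISS, evict jay(c=1). Cache: [cherry(c=1) cat(c=3) hen(c=4) mango(c=5) yak(c=6) fox(c=9)]
  33. access jay: MISS, evict cherry(c=1). Cache: [jay(c=1) cat(c=3) hen(c=4) mango(c=5) yak(c=6) fox(c=9)]
Total: 23 hits, 10 misses, 4 evictions

Answer: cat fox hen jay mango yak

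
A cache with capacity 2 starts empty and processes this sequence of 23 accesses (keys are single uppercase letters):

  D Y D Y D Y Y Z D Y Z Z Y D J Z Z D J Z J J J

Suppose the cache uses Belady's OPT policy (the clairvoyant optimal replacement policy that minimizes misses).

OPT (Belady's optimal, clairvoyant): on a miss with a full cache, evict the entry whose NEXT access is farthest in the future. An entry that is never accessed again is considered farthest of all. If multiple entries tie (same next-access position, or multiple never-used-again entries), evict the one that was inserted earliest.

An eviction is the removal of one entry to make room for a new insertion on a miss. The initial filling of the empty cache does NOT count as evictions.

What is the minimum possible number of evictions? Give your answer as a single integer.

Answer: 6

Derivation:
OPT (Belady) simulation (capacity=2):
  1. access D: MISS. Cache: [D]
  2. access Y: MISS. Cache: [D Y]
  3. access D: HIT. Next use of D: step 5. Cache: [D Y]
  4. access Y: HIT. Next use of Y: step 6. Cache: [D Y]
  5. access D: HIT. Next use of D: step 9. Cache: [D Y]
  6. access Y: HIT. Next use of Y: step 7. Cache: [D Y]
  7. access Y: HIT. Next use of Y: step 10. Cache: [D Y]
  8. access Z: MISS, evict Y (next use: step 10). Cache: [D Z]
  9. access D: HIT. Next use of D: step 14. Cache: [D Z]
  10. access Y: MISS, evict D (next use: step 14). Cache: [Z Y]
  11. access Z: HIT. Next use of Z: step 12. Cache: [Z Y]
  12. access Z: HIT. Next use of Z: step 16. Cache: [Z Y]
  13. access Y: HIT. Next use of Y: never. Cache: [Z Y]
  14. access D: MISS, evict Y (next use: never). Cache: [Z D]
  15. access J: MISS, evict D (next use: step 18). Cache: [Z J]
  16. access Z: HIT. Next use of Z: step 17. Cache: [Z J]
  17. access Z: HIT. Next use of Z: step 20. Cache: [Z J]
  18. access D: MISS, evict Z (next use: step 20). Cache: [J D]
  19. access J: HIT. Next use of J: step 21. Cache: [J D]
  20. access Z: MISS, evict D (next use: never). Cache: [J Z]
  21. access J: HIT. Next use of J: step 22. Cache: [J Z]
  22. access J: HIT. Next use of J: step 23. Cache: [J Z]
  23. access J: HIT. Next use of J: never. Cache: [J Z]
Total: 15 hits, 8 misses, 6 evictions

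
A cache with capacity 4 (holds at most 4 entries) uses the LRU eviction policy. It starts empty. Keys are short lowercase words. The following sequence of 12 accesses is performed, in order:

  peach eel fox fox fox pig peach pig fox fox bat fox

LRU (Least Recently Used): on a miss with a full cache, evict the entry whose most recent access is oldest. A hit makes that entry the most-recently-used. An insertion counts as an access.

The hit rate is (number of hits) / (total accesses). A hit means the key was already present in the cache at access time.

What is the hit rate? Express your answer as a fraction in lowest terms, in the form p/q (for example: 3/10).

LRU simulation (capacity=4):
  1. access peach: MISS. Cache (LRU->MRU): [peach]
  2. access eel: MISS. Cache (LRU->MRU): [peach eel]
  3. access fox: MISS. Cache (LRU->MRU): [peach eel fox]
  4. access fox: HIT. Cache (LRU->MRU): [peach eel fox]
  5. access fox: HIT. Cache (LRU->MRU): [peach eel fox]
  6. access pig: MISS. Cache (LRU->MRU): [peach eel fox pig]
  7. access peach: HIT. Cache (LRU->MRU): [eel fox pig peach]
  8. access pig: HIT. Cache (LRU->MRU): [eel fox peach pig]
  9. access fox: HIT. Cache (LRU->MRU): [eel peach pig fox]
  10. access fox: HIT. Cache (LRU->MRU): [eel peach pig fox]
  11. access bat: MISS, evict eel. Cache (LRU->MRU): [peach pig fox bat]
  12. access fox: HIT. Cache (LRU->MRU): [peach pig bat fox]
Total: 7 hits, 5 misses, 1 evictions

Hit rate = 7/12

Answer: 7/12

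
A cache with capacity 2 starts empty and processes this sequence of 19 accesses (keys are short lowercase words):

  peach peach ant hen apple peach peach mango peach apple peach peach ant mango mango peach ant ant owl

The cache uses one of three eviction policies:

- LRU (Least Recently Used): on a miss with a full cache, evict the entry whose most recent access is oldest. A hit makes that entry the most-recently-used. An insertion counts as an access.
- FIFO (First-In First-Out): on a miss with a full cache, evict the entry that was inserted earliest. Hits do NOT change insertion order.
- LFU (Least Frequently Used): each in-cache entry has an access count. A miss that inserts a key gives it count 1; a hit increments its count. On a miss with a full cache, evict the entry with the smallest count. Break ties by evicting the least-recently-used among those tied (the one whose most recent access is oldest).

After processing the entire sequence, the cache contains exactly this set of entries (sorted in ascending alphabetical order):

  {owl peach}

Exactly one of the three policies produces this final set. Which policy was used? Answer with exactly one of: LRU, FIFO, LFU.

Simulating under each policy and comparing final sets:
  LRU: final set = {ant owl} -> differs
  FIFO: final set = {ant owl} -> differs
  LFU: final set = {owl peach} -> MATCHES target
Only LFU produces the target set.

Answer: LFU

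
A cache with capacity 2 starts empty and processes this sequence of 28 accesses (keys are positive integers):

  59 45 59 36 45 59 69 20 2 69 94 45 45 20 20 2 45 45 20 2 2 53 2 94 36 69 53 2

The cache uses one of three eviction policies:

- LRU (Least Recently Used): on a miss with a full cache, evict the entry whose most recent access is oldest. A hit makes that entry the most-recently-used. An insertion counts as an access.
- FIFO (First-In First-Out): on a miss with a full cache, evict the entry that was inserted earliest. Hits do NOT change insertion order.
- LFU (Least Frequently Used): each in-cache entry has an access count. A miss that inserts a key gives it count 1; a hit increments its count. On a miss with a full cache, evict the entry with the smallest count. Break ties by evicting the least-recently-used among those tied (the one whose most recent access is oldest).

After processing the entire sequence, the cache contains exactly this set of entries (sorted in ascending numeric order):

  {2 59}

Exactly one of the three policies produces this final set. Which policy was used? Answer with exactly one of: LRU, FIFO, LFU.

Simulating under each policy and comparing final sets:
  LRU: final set = {2 53} -> differs
  FIFO: final set = {2 53} -> differs
  LFU: final set = {2 59} -> MATCHES target
Only LFU produces the target set.

Answer: LFU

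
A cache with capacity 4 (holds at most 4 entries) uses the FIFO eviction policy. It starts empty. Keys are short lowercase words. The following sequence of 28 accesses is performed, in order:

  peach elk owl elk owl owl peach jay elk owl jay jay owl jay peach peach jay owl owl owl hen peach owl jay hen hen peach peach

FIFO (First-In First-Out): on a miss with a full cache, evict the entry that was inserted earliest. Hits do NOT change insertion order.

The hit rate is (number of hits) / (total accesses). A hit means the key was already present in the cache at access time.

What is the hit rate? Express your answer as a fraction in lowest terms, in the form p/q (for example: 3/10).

Answer: 11/14

Derivation:
FIFO simulation (capacity=4):
  1. access peach: MISS. Cache (old->new): [peach]
  2. access elk: MISS. Cache (old->new): [peach elk]
  3. access owl: MISS. Cache (old->new): [peach elk owl]
  4. access elk: HIT. Cache (old->new): [peach elk owl]
  5. access owl: HIT. Cache (old->new): [peach elk owl]
  6. access owl: HIT. Cache (old->new): [peach elk owl]
  7. access peach: HIT. Cache (old->new): [peach elk owl]
  8. access jay: MISS. Cache (old->new): [peach elk owl jay]
  9. access elk: HIT. Cache (old->new): [peach elk owl jay]
  10. access owl: HIT. Cache (old->new): [peach elk owl jay]
  11. access jay: HIT. Cache (old->new): [peach elk owl jay]
  12. access jay: HIT. Cache (old->new): [peach elk owl jay]
  13. access owl: HIT. Cache (old->new): [peach elk owl jay]
  14. access jay: HIT. Cache (old->new): [peach elk owl jay]
  15. access peach: HIT. Cache (old->new): [peach elk owl jay]
  16. access peach: HIT. Cache (old->new): [peach elk owl jay]
  17. access jay: HIT. Cache (old->new): [peach elk owl jay]
  18. access owl: HIT. Cache (old->new): [peach elk owl jay]
  19. access owl: HIT. Cache (old->new): [peach elk owl jay]
  20. access owl: HIT. Cache (old->new): [peach elk owl jay]
  21. access hen: MISS, evict peach. Cache (old->new): [elk owl jay hen]
  22. access peach: MISS, evict elk. Cache (old->new): [owl jay hen peach]
  23. access owl: HIT. Cache (old->new): [owl jay hen peach]
  24. access jay: HIT. Cache (old->new): [owl jay hen peach]
  25. access hen: HIT. Cache (old->new): [owl jay hen peach]
  26. access hen: HIT. Cache (old->new): [owl jay hen peach]
  27. access peach: HIT. Cache (old->new): [owl jay hen peach]
  28. access peach: HIT. Cache (old->new): [owl jay hen peach]
Total: 22 hits, 6 misses, 2 evictions

Hit rate = 22/28 = 11/14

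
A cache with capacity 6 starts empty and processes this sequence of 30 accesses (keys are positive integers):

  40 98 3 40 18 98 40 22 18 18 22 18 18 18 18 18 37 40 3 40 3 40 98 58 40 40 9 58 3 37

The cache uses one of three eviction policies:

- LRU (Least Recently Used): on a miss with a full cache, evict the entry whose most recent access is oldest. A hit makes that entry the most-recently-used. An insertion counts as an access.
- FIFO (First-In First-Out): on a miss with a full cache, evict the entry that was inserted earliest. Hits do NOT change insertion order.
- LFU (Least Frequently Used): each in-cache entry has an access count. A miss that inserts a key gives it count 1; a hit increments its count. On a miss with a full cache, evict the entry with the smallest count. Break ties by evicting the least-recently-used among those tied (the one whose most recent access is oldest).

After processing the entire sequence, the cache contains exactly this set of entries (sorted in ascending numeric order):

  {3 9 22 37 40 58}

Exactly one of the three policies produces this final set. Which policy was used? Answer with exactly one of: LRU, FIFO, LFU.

Simulating under each policy and comparing final sets:
  LRU: final set = {3 9 37 40 58 98} -> differs
  FIFO: final set = {3 9 22 37 40 58} -> MATCHES target
  LFU: final set = {3 18 22 37 40 98} -> differs
Only FIFO produces the target set.

Answer: FIFO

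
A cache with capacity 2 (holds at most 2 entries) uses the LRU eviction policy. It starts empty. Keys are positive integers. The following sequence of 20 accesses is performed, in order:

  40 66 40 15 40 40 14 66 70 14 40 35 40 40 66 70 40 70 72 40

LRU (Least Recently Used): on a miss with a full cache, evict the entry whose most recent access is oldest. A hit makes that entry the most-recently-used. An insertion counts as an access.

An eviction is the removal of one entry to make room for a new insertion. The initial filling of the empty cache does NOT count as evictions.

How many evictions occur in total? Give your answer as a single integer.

Answer: 12

Derivation:
LRU simulation (capacity=2):
  1. access 40: MISS. Cache (LRU->MRU): [40]
  2. access 66: MISS. Cache (LRU->MRU): [40 66]
  3. access 40: HIT. Cache (LRU->MRU): [66 40]
  4. access 15: MISS, evict 66. Cache (LRU->MRU): [40 15]
  5. access 40: HIT. Cache (LRU->MRU): [15 40]
  6. access 40: HIT. Cache (LRU->MRU): [15 40]
  7. access 14: MISS, evict 15. Cache (LRU->MRU): [40 14]
  8. access 66: MISS, evict 40. Cache (LRU->MRU): [14 66]
  9. access 70: MISS, evict 14. Cache (LRU->MRU): [66 70]
  10. access 14: MISS, evict 66. Cache (LRU->MRU): [70 14]
  11. access 40: MISS, evict 70. Cache (LRU->MRU): [14 40]
  12. access 35: MISS, evict 14. Cache (LRU->MRU): [40 35]
  13. access 40: HIT. Cache (LRU->MRU): [35 40]
  14. access 40: HIT. Cache (LRU->MRU): [35 40]
  15. access 66: MISS, evict 35. Cache (LRU->MRU): [40 66]
  16. access 70: MISS, evict 40. Cache (LRU->MRU): [66 70]
  17. access 40: MISS, evict 66. Cache (LRU->MRU): [70 40]
  18. access 70: HIT. Cache (LRU->MRU): [40 70]
  19. access 72: MISS, evict 40. Cache (LRU->MRU): [70 72]
  20. access 40: MISS, evict 70. Cache (LRU->MRU): [72 40]
Total: 6 hits, 14 misses, 12 evictions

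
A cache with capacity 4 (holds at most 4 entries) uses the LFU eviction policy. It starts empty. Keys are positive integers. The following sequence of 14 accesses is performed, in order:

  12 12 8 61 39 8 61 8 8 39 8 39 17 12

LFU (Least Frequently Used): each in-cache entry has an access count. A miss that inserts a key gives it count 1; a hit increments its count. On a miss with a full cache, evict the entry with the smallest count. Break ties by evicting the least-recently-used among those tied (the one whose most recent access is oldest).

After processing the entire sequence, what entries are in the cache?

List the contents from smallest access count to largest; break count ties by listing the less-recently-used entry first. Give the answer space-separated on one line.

Answer: 12 61 39 8

Derivation:
LFU simulation (capacity=4):
  1. access 12: MISS. Cache: [12(c=1)]
  2. access 12: HIT, count now 2. Cache: [12(c=2)]
  3. access 8: MISS. Cache: [8(c=1) 12(c=2)]
  4. access 61: MISS. Cache: [8(c=1) 61(c=1) 12(c=2)]
  5. access 39: MISS. Cache: [8(c=1) 61(c=1) 39(c=1) 12(c=2)]
  6. access 8: HIT, count now 2. Cache: [61(c=1) 39(c=1) 12(c=2) 8(c=2)]
  7. access 61: HIT, count now 2. Cache: [39(c=1) 12(c=2) 8(c=2) 61(c=2)]
  8. access 8: HIT, count now 3. Cache: [39(c=1) 12(c=2) 61(c=2) 8(c=3)]
  9. access 8: HIT, count now 4. Cache: [39(c=1) 12(c=2) 61(c=2) 8(c=4)]
  10. access 39: HIT, count now 2. Cache: [12(c=2) 61(c=2) 39(c=2) 8(c=4)]
  11. access 8: HIT, count now 5. Cache: [12(c=2) 61(c=2) 39(c=2) 8(c=5)]
  12. access 39: HIT, count now 3. Cache: [12(c=2) 61(c=2) 39(c=3) 8(c=5)]
  13. access 17: MISS, evict 12(c=2). Cache: [17(c=1) 61(c=2) 39(c=3) 8(c=5)]
  14. access 12: MISS, evict 17(c=1). Cache: [12(c=1) 61(c=2) 39(c=3) 8(c=5)]
Total: 8 hits, 6 misses, 2 evictions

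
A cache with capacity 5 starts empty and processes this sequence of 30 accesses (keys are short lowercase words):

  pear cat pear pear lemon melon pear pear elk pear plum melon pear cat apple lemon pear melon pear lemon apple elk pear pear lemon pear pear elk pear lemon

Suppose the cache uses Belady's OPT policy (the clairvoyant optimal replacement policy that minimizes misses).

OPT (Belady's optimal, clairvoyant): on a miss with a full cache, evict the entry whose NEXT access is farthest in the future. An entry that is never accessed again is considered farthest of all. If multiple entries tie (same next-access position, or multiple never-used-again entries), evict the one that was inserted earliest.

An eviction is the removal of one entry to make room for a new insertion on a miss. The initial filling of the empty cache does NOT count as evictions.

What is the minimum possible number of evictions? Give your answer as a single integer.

Answer: 3

Derivation:
OPT (Belady) simulation (capacity=5):
  1. access pear: MISS. Cache: [pear]
  2. access cat: MISS. Cache: [pear cat]
  3. access pear: HIT. Next use of pear: step 4. Cache: [pear cat]
  4. access pear: HIT. Next use of pear: step 7. Cache: [pear cat]
  5. access lemon: MISS. Cache: [pear cat lemon]
  6. access melon: MISS. Cache: [pear cat lemon melon]
  7. access pear: HIT. Next use of pear: step 8. Cache: [pear cat lemon melon]
  8. access pear: HIT. Next use of pear: step 10. Cache: [pear cat lemon melon]
  9. access elk: MISS. Cache: [pear cat lemon melon elk]
  10. access pear: HIT. Next use of pear: step 13. Cache: [pear cat lemon melon elk]
  11. access plum: MISS, evict elk (next use: step 22). Cache: [pear cat lemon melon plum]
  12. access melon: HIT. Next use of melon: step 18. Cache: [pear cat lemon melon plum]
  13. access pear: HIT. Next use of pear: step 17. Cache: [pear cat lemon melon plum]
  14. access cat: HIT. Next use of cat: never. Cache: [pear cat lemon melon plum]
  15. access apple: MISS, evict cat (next use: never). Cache: [pear lemon melon plum apple]
  16. access lemon: HIT. Next use of lemon: step 20. Cache: [pear lemon melon plum apple]
  17. access pear: HIT. Next use of pear: step 19. Cache: [pear lemon melon plum apple]
  18. access melon: HIT. Next use of melon: never. Cache: [pear lemon melon plum apple]
  19. access pear: HIT. Next use of pear: step 23. Cache: [pear lemon melon plum apple]
  20. access lemon: HIT. Next use of lemon: step 25. Cache: [pear lemon melon plum apple]
  21. access apple: HIT. Next use of apple: never. Cache: [pear lemon melon plum apple]
  22. access elk: MISS, evict melon (next use: never). Cache: [pear lemon plum apple elk]
  23. access pear: HIT. Next use of pear: step 24. Cache: [pear lemon plum apple elk]
  24. access pear: HIT. Next use of pear: step 26. Cache: [pear lemon plum apple elk]
  25. access lemon: HIT. Next use of lemon: step 30. Cache: [pear lemon plum apple elk]
  26. access pear: HIT. Next use of pear: step 27. Cache: [pear lemon plum apple elk]
  27. access pear: HIT. Next use of pear: step 29. Cache: [pear lemon plum apple elk]
  28. access elk: HIT. Next use of elk: never. Cache: [pear lemon plum apple elk]
  29. access pear: HIT. Next use of pear: never. Cache: [pear lemon plum apple elk]
  30. access lemon: HIT. Next use of lemon: never. Cache: [pear lemon plum apple elk]
Total: 22 hits, 8 misses, 3 evictions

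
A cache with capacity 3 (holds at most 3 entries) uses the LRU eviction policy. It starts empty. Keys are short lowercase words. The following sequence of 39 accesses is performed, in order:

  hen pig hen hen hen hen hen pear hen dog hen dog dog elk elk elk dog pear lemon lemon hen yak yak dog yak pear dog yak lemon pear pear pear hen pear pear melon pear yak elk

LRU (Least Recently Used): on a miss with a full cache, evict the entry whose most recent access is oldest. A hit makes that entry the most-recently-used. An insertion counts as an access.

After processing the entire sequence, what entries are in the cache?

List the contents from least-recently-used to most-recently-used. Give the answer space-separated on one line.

Answer: pear yak elk

Derivation:
LRU simulation (capacity=3):
  1. access hen: MISS. Cache (LRU->MRU): [hen]
  2. access pig: MISS. Cache (LRU->MRU): [hen pig]
  3. access hen: HIT. Cache (LRU->MRU): [pig hen]
  4. access hen: HIT. Cache (LRU->MRU): [pig hen]
  5. access hen: HIT. Cache (LRU->MRU): [pig hen]
  6. access hen: HIT. Cache (LRU->MRU): [pig hen]
  7. access hen: HIT. Cache (LRU->MRU): [pig hen]
  8. access pear: MISS. Cache (LRU->MRU): [pig hen pear]
  9. access hen: HIT. Cache (LRU->MRU): [pig pear hen]
  10. access dog: MISS, evict pig. Cache (LRU->MRU): [pear hen dog]
  11. access hen: HIT. Cache (LRU->MRU): [pear dog hen]
  12. access dog: HIT. Cache (LRU->MRU): [pear hen dog]
  13. access dog: HIT. Cache (LRU->MRU): [pear hen dog]
  14. access elk: MISS, evict pear. Cache (LRU->MRU): [hen dog elk]
  15. access elk: HIT. Cache (LRU->MRU): [hen dog elk]
  16. access elk: HIT. Cache (LRU->MRU): [hen dog elk]
  17. access dog: HIT. Cache (LRU->MRU): [hen elk dog]
  18. access pear: MISS, evict hen. Cache (LRU->MRU): [elk dog pear]
  19. access lemon: MISS, evict elk. Cache (LRU->MRU): [dog pear lemon]
  20. access lemon: HIT. Cache (LRU->MRU): [dog pear lemon]
  21. access hen: MISS, evict dog. Cache (LRU->MRU): [pear lemon hen]
  22. access yak: MISS, evict pear. Cache (LRU->MRU): [lemon hen yak]
  23. access yak: HIT. Cache (LRU->MRU): [lemon hen yak]
  24. access dog: MISS, evict lemon. Cache (LRU->MRU): [hen yak dog]
  25. access yak: HIT. Cache (LRU->MRU): [hen dog yak]
  26. access pear: MISS, evict hen. Cache (LRU->MRU): [dog yak pear]
  27. access dog: HIT. Cache (LRU->MRU): [yak pear dog]
  28. access yak: HIT. Cache (LRU->MRU): [pear dog yak]
  29. access lemon: MISS, evict pear. Cache (LRU->MRU): [dog yak lemon]
  30. access pear: MISS, evict dog. Cache (LRU->MRU): [yak lemon pear]
  31. access pear: HIT. Cache (LRU->MRU): [yak lemon pear]
  32. access pear: HIT. Cache (LRU->MRU): [yak lemon pear]
  33. access hen: MISS, evict yak. Cache (LRU->MRU): [lemon pear hen]
  34. access pear: HIT. Cache (LRU->MRU): [lemon hen pear]
  35. access pear: HIT. Cache (LRU->MRU): [lemon hen pear]
  36. access melon: MISS, evict lemon. Cache (LRU->MRU): [hen pear melon]
  37. access pear: HIT. Cache (LRU->MRU): [hen melon pear]
  38. access yak: MISS, evict hen. Cache (LRU->MRU): [melon pear yak]
  39. access elk: MISS, evict melon. Cache (LRU->MRU): [pear yak elk]
Total: 22 hits, 17 misses, 14 evictions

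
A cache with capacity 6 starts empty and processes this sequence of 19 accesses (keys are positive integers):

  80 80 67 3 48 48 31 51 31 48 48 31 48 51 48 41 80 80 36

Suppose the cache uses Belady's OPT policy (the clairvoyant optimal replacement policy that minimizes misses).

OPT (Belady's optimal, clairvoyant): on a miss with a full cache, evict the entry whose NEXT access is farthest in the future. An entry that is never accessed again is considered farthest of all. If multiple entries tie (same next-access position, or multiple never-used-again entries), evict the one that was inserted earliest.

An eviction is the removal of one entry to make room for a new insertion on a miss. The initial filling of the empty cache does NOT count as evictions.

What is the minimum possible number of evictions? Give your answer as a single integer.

Answer: 2

Derivation:
OPT (Belady) simulation (capacity=6):
  1. access 80: MISS. Cache: [80]
  2. access 80: HIT. Next use of 80: step 17. Cache: [80]
  3. access 67: MISS. Cache: [80 67]
  4. access 3: MISS. Cache: [80 67 3]
  5. access 48: MISS. Cache: [80 67 3 48]
  6. access 48: HIT. Next use of 48: step 10. Cache: [80 67 3 48]
  7. access 31: MISS. Cache: [80 67 3 48 31]
  8. access 51: MISS. Cache: [80 67 3 48 31 51]
  9. access 31: HIT. Next use of 31: step 12. Cache: [80 67 3 48 31 51]
  10. access 48: HIT. Next use of 48: step 11. Cache: [80 67 3 48 31 51]
  11. access 48: HIT. Next use of 48: step 13. Cache: [80 67 3 48 31 51]
  12. access 31: HIT. Next use of 31: never. Cache: [80 67 3 48 31 51]
  13. access 48: HIT. Next use of 48: step 15. Cache: [80 67 3 48 31 51]
  14. access 51: HIT. Next use of 51: never. Cache: [80 67 3 48 31 51]
  15. access 48: HIT. Next use of 48: never. Cache: [80 67 3 48 31 51]
  16. access 41: MISS, evict 67 (next use: never). Cache: [80 3 48 31 51 41]
  17. access 80: HIT. Next use of 80: step 18. Cache: [80 3 48 31 51 41]
  18. access 80: HIT. Next use of 80: never. Cache: [80 3 48 31 51 41]
  19. access 36: MISS, evict 80 (next use: never). Cache: [3 48 31 51 41 36]
Total: 11 hits, 8 misses, 2 evictions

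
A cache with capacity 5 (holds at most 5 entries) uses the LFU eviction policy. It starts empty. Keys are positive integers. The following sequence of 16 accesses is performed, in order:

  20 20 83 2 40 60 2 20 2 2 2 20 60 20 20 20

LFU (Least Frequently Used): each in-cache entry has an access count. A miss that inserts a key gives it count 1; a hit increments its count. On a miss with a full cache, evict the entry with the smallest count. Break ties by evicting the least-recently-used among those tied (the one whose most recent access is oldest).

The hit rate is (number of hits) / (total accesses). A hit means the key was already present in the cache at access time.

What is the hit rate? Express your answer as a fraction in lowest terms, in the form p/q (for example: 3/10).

Answer: 11/16

Derivation:
LFU simulation (capacity=5):
  1. access 20: MISS. Cache: [20(c=1)]
  2. access 20: HIT, count now 2. Cache: [20(c=2)]
  3. access 83: MISS. Cache: [83(c=1) 20(c=2)]
  4. access 2: MISS. Cache: [83(c=1) 2(c=1) 20(c=2)]
  5. access 40: MISS. Cache: [83(c=1) 2(c=1) 40(c=1) 20(c=2)]
  6. access 60: MISS. Cache: [83(c=1) 2(c=1) 40(c=1) 60(c=1) 20(c=2)]
  7. access 2: HIT, count now 2. Cache: [83(c=1) 40(c=1) 60(c=1) 20(c=2) 2(c=2)]
  8. access 20: HIT, count now 3. Cache: [83(c=1) 40(c=1) 60(c=1) 2(c=2) 20(c=3)]
  9. access 2: HIT, count now 3. Cache: [83(c=1) 40(c=1) 60(c=1) 20(c=3) 2(c=3)]
  10. access 2: HIT, count now 4. Cache: [83(c=1) 40(c=1) 60(c=1) 20(c=3) 2(c=4)]
  11. access 2: HIT, count now 5. Cache: [83(c=1) 40(c=1) 60(c=1) 20(c=3) 2(c=5)]
  12. access 20: HIT, count now 4. Cache: [83(c=1) 40(c=1) 60(c=1) 20(c=4) 2(c=5)]
  13. access 60: HIT, count now 2. Cache: [83(c=1) 40(c=1) 60(c=2) 20(c=4) 2(c=5)]
  14. access 20: HIT, count now 5. Cache: [83(c=1) 40(c=1) 60(c=2) 2(c=5) 20(c=5)]
  15. access 20: HIT, count now 6. Cache: [83(c=1) 40(c=1) 60(c=2) 2(c=5) 20(c=6)]
  16. access 20: HIT, count now 7. Cache: [83(c=1) 40(c=1) 60(c=2) 2(c=5) 20(c=7)]
Total: 11 hits, 5 misses, 0 evictions

Hit rate = 11/16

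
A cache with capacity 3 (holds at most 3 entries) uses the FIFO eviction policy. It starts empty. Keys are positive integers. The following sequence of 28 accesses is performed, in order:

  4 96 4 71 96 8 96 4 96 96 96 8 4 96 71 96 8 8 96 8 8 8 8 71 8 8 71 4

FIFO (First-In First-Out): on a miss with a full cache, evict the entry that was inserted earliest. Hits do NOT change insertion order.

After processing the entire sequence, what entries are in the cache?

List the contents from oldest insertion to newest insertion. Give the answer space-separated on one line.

Answer: 71 8 4

Derivation:
FIFO simulation (capacity=3):
  1. access 4: MISS. Cache (old->new): [4]
  2. access 96: MISS. Cache (old->new): [4 96]
  3. access 4: HIT. Cache (old->new): [4 96]
  4. access 71: MISS. Cache (old->new): [4 96 71]
  5. access 96: HIT. Cache (old->new): [4 96 71]
  6. access 8: MISS, evict 4. Cache (old->new): [96 71 8]
  7. access 96: HIT. Cache (old->new): [96 71 8]
  8. access 4: MISS, evict 96. Cache (old->new): [71 8 4]
  9. access 96: MISS, evict 71. Cache (old->new): [8 4 96]
  10. access 96: HIT. Cache (old->new): [8 4 96]
  11. access 96: HIT. Cache (old->new): [8 4 96]
  12. access 8: HIT. Cache (old->new): [8 4 96]
  13. access 4: HIT. Cache (old->new): [8 4 96]
  14. access 96: HIT. Cache (old->new): [8 4 96]
  15. access 71: MISS, evict 8. Cache (old->new): [4 96 71]
  16. access 96: HIT. Cache (old->new): [4 96 71]
  17. access 8: MISS, evict 4. Cache (old->new): [96 71 8]
  18. access 8: HIT. Cache (old->new): [96 71 8]
  19. access 96: HIT. Cache (old->new): [96 71 8]
  20. access 8: HIT. Cache (old->new): [96 71 8]
  21. access 8: HIT. Cache (old->new): [96 71 8]
  22. access 8: HIT. Cache (old->new): [96 71 8]
  23. access 8: HIT. Cache (old->new): [96 71 8]
  24. access 71: HIT. Cache (old->new): [96 71 8]
  25. access 8: HIT. Cache (old->new): [96 71 8]
  26. access 8: HIT. Cache (old->new): [96 71 8]
  27. access 71: HIT. Cache (old->new): [96 71 8]
  28. access 4: MISS, evict 96. Cache (old->new): [71 8 4]
Total: 19 hits, 9 misses, 6 evictions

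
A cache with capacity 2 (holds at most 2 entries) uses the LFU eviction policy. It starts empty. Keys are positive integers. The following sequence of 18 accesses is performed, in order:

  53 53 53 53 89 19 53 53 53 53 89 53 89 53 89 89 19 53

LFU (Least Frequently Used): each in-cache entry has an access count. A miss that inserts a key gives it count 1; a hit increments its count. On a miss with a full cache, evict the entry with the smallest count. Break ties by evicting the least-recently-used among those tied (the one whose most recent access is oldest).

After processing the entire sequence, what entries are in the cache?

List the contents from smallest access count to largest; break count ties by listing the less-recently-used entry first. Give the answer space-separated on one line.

LFU simulation (capacity=2):
  1. access 53: MISS. Cache: [53(c=1)]
  2. access 53: HIT, count now 2. Cache: [53(c=2)]
  3. access 53: HIT, count now 3. Cache: [53(c=3)]
  4. access 53: HIT, count now 4. Cache: [53(c=4)]
  5. access 89: MISS. Cache: [89(c=1) 53(c=4)]
  6. access 19: MISS, evict 89(c=1). Cache: [19(c=1) 53(c=4)]
  7. access 53: HIT, count now 5. Cache: [19(c=1) 53(c=5)]
  8. access 53: HIT, count now 6. Cache: [19(c=1) 53(c=6)]
  9. access 53: HIT, count now 7. Cache: [19(c=1) 53(c=7)]
  10. access 53: HIT, count now 8. Cache: [19(c=1) 53(c=8)]
  11. access 89: MISS, evict 19(c=1). Cache: [89(c=1) 53(c=8)]
  12. access 53: HIT, count now 9. Cache: [89(c=1) 53(c=9)]
  13. access 89: HIT, count now 2. Cache: [89(c=2) 53(c=9)]
  14. access 53: HIT, count now 10. Cache: [89(c=2) 53(c=10)]
  15. access 89: HIT, count now 3. Cache: [89(c=3) 53(c=10)]
  16. access 89: HIT, count now 4. Cache: [89(c=4) 53(c=10)]
  17. access 19: MISS, evict 89(c=4). Cache: [19(c=1) 53(c=10)]
  18. access 53: HIT, count now 11. Cache: [19(c=1) 53(c=11)]
Total: 13 hits, 5 misses, 3 evictions

Answer: 19 53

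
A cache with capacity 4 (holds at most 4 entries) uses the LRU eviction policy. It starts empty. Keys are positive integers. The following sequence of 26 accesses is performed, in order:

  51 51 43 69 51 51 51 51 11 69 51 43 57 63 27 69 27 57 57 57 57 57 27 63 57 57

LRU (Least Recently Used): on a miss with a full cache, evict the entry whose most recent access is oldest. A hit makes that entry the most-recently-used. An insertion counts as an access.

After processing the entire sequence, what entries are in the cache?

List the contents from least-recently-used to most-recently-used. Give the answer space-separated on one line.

LRU simulation (capacity=4):
  1. access 51: MISS. Cache (LRU->MRU): [51]
  2. access 51: HIT. Cache (LRU->MRU): [51]
  3. access 43: MISS. Cache (LRU->MRU): [51 43]
  4. access 69: MISS. Cache (LRU->MRU): [51 43 69]
  5. access 51: HIT. Cache (LRU->MRU): [43 69 51]
  6. access 51: HIT. Cache (LRU->MRU): [43 69 51]
  7. access 51: HIT. Cache (LRU->MRU): [43 69 51]
  8. access 51: HIT. Cache (LRU->MRU): [43 69 51]
  9. access 11: MISS. Cache (LRU->MRU): [43 69 51 11]
  10. access 69: HIT. Cache (LRU->MRU): [43 51 11 69]
  11. access 51: HIT. Cache (LRU->MRU): [43 11 69 51]
  12. access 43: HIT. Cache (LRU->MRU): [11 69 51 43]
  13. access 57: MISS, evict 11. Cache (LRU->MRU): [69 51 43 57]
  14. access 63: MISS, evict 69. Cache (LRU->MRU): [51 43 57 63]
  15. access 27: MISS, evict 51. Cache (LRU->MRU): [43 57 63 27]
  16. access 69: MISS, evict 43. Cache (LRU->MRU): [57 63 27 69]
  17. access 27: HIT. Cache (LRU->MRU): [57 63 69 27]
  18. access 57: HIT. Cache (LRU->MRU): [63 69 27 57]
  19. access 57: HIT. Cache (LRU->MRU): [63 69 27 57]
  20. access 57: HIT. Cache (LRU->MRU): [63 69 27 57]
  21. access 57: HIT. Cache (LRU->MRU): [63 69 27 57]
  22. access 57: HIT. Cache (LRU->MRU): [63 69 27 57]
  23. access 27: HIT. Cache (LRU->MRU): [63 69 57 27]
  24. access 63: HIT. Cache (LRU->MRU): [69 57 27 63]
  25. access 57: HIT. Cache (LRU->MRU): [69 27 63 57]
  26. access 57: HIT. Cache (LRU->MRU): [69 27 63 57]
Total: 18 hits, 8 misses, 4 evictions

Answer: 69 27 63 57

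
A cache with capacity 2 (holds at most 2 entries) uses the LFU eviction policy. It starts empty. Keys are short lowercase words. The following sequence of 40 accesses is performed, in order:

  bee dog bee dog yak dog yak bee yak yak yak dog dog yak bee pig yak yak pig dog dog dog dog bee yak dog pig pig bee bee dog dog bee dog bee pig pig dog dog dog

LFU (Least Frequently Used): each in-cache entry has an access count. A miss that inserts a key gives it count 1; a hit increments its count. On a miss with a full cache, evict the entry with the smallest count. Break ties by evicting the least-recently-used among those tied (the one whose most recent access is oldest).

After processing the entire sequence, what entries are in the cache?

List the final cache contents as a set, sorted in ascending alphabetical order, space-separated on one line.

LFU simulation (capacity=2):
  1. access bee: MISS. Cache: [bee(c=1)]
  2. access dog: MISS. Cache: [bee(c=1) dog(c=1)]
  3. access bee: HIT, count now 2. Cache: [dog(c=1) bee(c=2)]
  4. access dog: HIT, count now 2. Cache: [bee(c=2) dog(c=2)]
  5. access yak: MISS, evict bee(c=2). Cache: [yak(c=1) dog(c=2)]
  6. access dog: HIT, count now 3. Cache: [yak(c=1) dog(c=3)]
  7. access yak: HIT, count now 2. Cache: [yak(c=2) dog(c=3)]
  8. access bee: MISS, evict yak(c=2). Cache: [bee(c=1) dog(c=3)]
  9. access yak: MISS, evict bee(c=1). Cache: [yak(c=1) dog(c=3)]
  10. access yak: HIT, count now 2. Cache: [yak(c=2) dog(c=3)]
  11. access yak: HIT, count now 3. Cache: [dog(c=3) yak(c=3)]
  12. access dog: HIT, count now 4. Cache: [yak(c=3) dog(c=4)]
  13. access dog: HIT, count now 5. Cache: [yak(c=3) dog(c=5)]
  14. access yak: HIT, count now 4. Cache: [yak(c=4) dog(c=5)]
  15. access bee: MISS, evict yak(c=4). Cache: [bee(c=1) dog(c=5)]
  16. access pig: MISS, evict bee(c=1). Cache: [pig(c=1) dog(c=5)]
  17. access yak: MISS, evict pig(c=1). Cache: [yak(c=1) dog(c=5)]
  18. access yak: HIT, count now 2. Cache: [yak(c=2) dog(c=5)]
  19. access pig: MISS, evict yak(c=2). Cache: [pig(c=1) dog(c=5)]
  20. access dog: HIT, count now 6. Cache: [pig(c=1) dog(c=6)]
  21. access dog: HIT, count now 7. Cache: [pig(c=1) dog(c=7)]
  22. access dog: HIT, count now 8. Cache: [pig(c=1) dog(c=8)]
  23. access dog: HIT, count now 9. Cache: [pig(c=1) dog(c=9)]
  24. access bee: MISS, evict pig(c=1). Cache: [bee(c=1) dog(c=9)]
  25. access yak: MISS, evict bee(c=1). Cache: [yak(c=1) dog(c=9)]
  26. access dog: HIT, count now 10. Cache: [yak(c=1) dog(c=10)]
  27. access pig: MISS, evict yak(c=1). Cache: [pig(c=1) dog(c=10)]
  28. access pig: HIT, count now 2. Cache: [pig(c=2) dog(c=10)]
  29. access bee: MISS, evict pig(c=2). Cache: [bee(c=1) dog(c=10)]
  30. access bee: HIT, count now 2. Cache: [bee(c=2) dog(c=10)]
  31. access dog: HIT, count now 11. Cache: [bee(c=2) dog(c=11)]
  32. access dog: HIT, count now 12. Cache: [bee(c=2) dog(c=12)]
  33. access bee: HIT, count now 3. Cache: [bee(c=3) dog(c=12)]
  34. access dog: HIT, count now 13. Cache: [bee(c=3) dog(c=13)]
  35. access bee: HIT, count now 4. Cache: [bee(c=4) dog(c=13)]
  36. access pig: MISS, evict bee(c=4). Cache: [pig(c=1) dog(c=13)]
  37. access pig: HIT, count now 2. Cache: [pig(c=2) dog(c=13)]
  38. access dog: HIT, count now 14. Cache: [pig(c=2) dog(c=14)]
  39. access dog: HIT, count now 15. Cache: [pig(c=2) dog(c=15)]
  40. access dog: HIT, count now 16. Cache: [pig(c=2) dog(c=16)]
Total: 26 hits, 14 misses, 12 evictions

Answer: dog pig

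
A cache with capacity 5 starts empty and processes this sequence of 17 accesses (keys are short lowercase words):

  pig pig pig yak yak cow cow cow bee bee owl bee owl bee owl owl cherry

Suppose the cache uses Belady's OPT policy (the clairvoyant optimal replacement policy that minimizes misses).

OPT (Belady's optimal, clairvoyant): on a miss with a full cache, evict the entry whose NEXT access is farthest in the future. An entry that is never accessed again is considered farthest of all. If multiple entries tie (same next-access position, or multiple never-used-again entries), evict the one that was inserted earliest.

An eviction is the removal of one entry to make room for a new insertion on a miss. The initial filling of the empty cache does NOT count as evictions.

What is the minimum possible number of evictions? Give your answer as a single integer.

Answer: 1

Derivation:
OPT (Belady) simulation (capacity=5):
  1. access pig: MISS. Cache: [pig]
  2. access pig: HIT. Next use of pig: step 3. Cache: [pig]
  3. access pig: HIT. Next use of pig: never. Cache: [pig]
  4. access yak: MISS. Cache: [pig yak]
  5. access yak: HIT. Next use of yak: never. Cache: [pig yak]
  6. access cow: MISS. Cache: [pig yak cow]
  7. access cow: HIT. Next use of cow: step 8. Cache: [pig yak cow]
  8. access cow: HIT. Next use of cow: never. Cache: [pig yak cow]
  9. access bee: MISS. Cache: [pig yak cow bee]
  10. access bee: HIT. Next use of bee: step 12. Cache: [pig yak cow bee]
  11. access owl: MISS. Cache: [pig yak cow bee owl]
  12. access bee: HIT. Next use of bee: step 14. Cache: [pig yak cow bee owl]
  13. access owl: HIT. Next use of owl: step 15. Cache: [pig yak cow bee owl]
  14. access bee: HIT. Next use of bee: never. Cache: [pig yak cow bee owl]
  15. access owl: HIT. Next use of owl: step 16. Cache: [pig yak cow bee owl]
  16. access owl: HIT. Next use of owl: never. Cache: [pig yak cow bee owl]
  17. access cherry: MISS, evict pig (next use: never). Cache: [yak cow bee owl cherry]
Total: 11 hits, 6 misses, 1 evictions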